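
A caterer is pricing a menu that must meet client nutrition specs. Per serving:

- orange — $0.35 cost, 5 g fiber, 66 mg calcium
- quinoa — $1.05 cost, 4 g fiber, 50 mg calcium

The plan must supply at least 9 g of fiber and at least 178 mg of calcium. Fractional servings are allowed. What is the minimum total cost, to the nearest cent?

An LP optimum is at a vertex; with two nutrient constraints at most two foods are used. Check each candidate.
orange only: max(9/5, 178/66) = 2.697 servings → $0.94.
quinoa only: max(9/4, 178/50) = 3.56 servings → $3.74.
orange + quinoa with both targets exact would need a negative amount; discard.
So the least-cost plan costs $0.94.

$0.94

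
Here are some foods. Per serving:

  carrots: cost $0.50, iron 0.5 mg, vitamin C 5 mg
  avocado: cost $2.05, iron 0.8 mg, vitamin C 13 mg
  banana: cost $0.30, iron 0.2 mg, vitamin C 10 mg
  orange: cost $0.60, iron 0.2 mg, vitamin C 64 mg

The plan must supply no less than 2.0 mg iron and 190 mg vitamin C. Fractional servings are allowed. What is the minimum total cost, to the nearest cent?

An LP optimum is at a vertex; with two nutrient constraints at most two foods are used. Check each candidate.
carrots only: max(2.0/0.5, 190/5) = 38 servings → $19.00.
avocado only: max(2.0/0.8, 190/13) = 14.62 servings → $29.96.
banana only: max(2.0/0.2, 190/10) = 19 servings → $5.70.
orange only: max(2.0/0.2, 190/64) = 10 servings → $6.00.
carrots + avocado with both targets exact would need a negative amount; discard.
carrots + banana: the both-tight solution has a negative serving — not a feasible corner.
carrots + orange with both tight: 2.903 servings and 2.742 servings → $3.10.
avocado + banana: intersection lies outside the first quadrant.
avocado + orange with both tight: 1.852 servings and 2.593 servings → $5.35.
banana + orange with both tight: 8.333 servings and 1.667 servings → $3.50.
Cheapest feasible corner: $3.10.

$3.10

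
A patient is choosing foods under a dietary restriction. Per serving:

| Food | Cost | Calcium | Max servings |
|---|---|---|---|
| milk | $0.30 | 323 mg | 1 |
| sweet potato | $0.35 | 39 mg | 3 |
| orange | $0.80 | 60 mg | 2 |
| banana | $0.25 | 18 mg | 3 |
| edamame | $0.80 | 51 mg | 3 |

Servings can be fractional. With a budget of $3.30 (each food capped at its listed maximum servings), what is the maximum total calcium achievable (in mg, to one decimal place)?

Calcium per dollar: milk 1077, sweet potato 111.4, orange 75, banana 72, edamame 63.75.
Take 1 serving of milk: spends $0.30, +323.0 mg calcium (running total 323.0 mg).
Take 3 servings of sweet potato: spends $1.05, +117.0 mg calcium (running total 440.0 mg).
Take 2 servings of orange: spends $1.60, +120.0 mg calcium (running total 560.0 mg).
Take 1.4 servings of banana: spends $0.35, +25.2 mg calcium (running total 585.2 mg).
Greedy by best ratio exhausts the cost allowance optimally: 585.2 mg.

585.2 mg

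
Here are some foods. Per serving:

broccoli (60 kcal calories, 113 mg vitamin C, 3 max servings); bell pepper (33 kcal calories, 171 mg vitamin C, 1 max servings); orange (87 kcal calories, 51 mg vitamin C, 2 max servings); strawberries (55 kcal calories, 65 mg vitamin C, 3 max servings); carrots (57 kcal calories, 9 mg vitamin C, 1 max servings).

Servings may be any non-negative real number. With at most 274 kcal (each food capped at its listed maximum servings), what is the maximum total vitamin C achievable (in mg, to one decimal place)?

Vitamin C per kcal: bell pepper 5.182, broccoli 1.883, strawberries 1.182, orange 0.5862, carrots 0.1579.
Take 1 serving of bell pepper: uses 33 kcal, +171.0 mg vitamin C (running total 171.0 mg).
Take 3 servings of broccoli: uses 180 kcal, +339.0 mg vitamin C (running total 510.0 mg).
Take 1.109 servings of strawberries: uses 61 kcal, +72.1 mg vitamin C (running total 582.1 mg).
Greedy by best ratio exhausts the calories allowance optimally: 582.1 mg.

582.1 mg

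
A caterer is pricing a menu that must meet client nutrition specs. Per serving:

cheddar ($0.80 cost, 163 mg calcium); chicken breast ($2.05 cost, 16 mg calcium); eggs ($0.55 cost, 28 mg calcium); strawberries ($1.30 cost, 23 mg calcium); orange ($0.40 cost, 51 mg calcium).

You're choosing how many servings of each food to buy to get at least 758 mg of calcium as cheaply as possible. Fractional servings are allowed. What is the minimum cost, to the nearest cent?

Cost per mg of calcium: cheddar $0.0049, orange $0.0078, eggs $0.0196, strawberries $0.0565, chicken breast $0.1281.
With no serving limits, use only cheddar: 758 mg / 163 mg = 4.65 servings × $0.80 = $3.72.

$3.72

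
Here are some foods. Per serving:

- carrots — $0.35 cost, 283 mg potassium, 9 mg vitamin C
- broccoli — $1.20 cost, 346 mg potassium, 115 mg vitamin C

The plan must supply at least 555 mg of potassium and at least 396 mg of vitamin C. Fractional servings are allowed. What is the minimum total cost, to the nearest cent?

$4.13

Check every corner: each single food scaled to meet both minima, and each pair solved so both constraints bind.
carrots only: max(555/283, 396/9) = 44 servings → $15.40.
broccoli only: max(555/346, 396/115) = 3.443 servings → $4.13.
carrots + broccoli: the both-tight solution has a negative serving — not a feasible corner.
So the least-cost plan costs $4.13.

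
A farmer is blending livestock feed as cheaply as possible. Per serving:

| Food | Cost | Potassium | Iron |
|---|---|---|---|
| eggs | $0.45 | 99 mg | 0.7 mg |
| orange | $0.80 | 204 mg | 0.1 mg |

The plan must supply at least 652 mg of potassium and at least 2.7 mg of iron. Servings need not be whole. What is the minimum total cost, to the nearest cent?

$2.78

At the optimum either one food covers both requirements or two foods hit both targets exactly; no other combination can be cheaper.
eggs only: max(652/99, 2.7/0.7) = 6.586 servings → $2.96.
orange only: max(652/204, 2.7/0.1) = 27 servings → $21.60.
eggs + orange with both tight: 3.654 servings and 1.423 servings → $2.78.
So the least-cost plan costs $2.78.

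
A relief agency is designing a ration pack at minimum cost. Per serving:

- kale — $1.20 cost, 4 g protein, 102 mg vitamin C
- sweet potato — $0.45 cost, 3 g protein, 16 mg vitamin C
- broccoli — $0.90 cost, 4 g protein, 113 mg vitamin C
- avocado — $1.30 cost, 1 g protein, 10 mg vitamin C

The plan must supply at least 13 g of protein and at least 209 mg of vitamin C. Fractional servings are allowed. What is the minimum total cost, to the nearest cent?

An LP optimum is at a vertex; with two nutrient constraints at most two foods are used. Check each candidate.
kale only: max(13/4, 209/102) = 3.25 servings → $3.90.
sweet potato only: max(13/3, 209/16) = 13.06 servings → $5.88.
broccoli only: max(13/4, 209/113) = 3.25 servings → $2.92.
avocado only: max(13/1, 209/10) = 20.9 servings → $27.17.
kale + sweet potato with both tight: 1.731 servings and 2.025 servings → $2.99.
kale + broccoli: intersection lies outside the first quadrant.
kale + avocado with both tight: 1.274 servings and 7.903 servings → $11.80.
sweet potato + broccoli with both tight: 2.302 servings and 1.524 servings → $2.41.
sweet potato + avocado: intersection lies outside the first quadrant.
broccoli + avocado with both tight: 1.082 servings and 8.671 servings → $12.25.
So the least-cost plan costs $2.41.

$2.41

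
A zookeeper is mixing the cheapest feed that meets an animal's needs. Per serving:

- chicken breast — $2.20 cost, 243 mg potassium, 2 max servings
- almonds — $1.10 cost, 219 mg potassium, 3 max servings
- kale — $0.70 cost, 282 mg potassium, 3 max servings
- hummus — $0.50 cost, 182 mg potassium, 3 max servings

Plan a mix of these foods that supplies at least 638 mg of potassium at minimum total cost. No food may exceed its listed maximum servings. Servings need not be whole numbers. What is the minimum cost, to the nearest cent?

Cost per mg of potassium: kale $0.0025, hummus $0.0027, almonds $0.0050, chicken breast $0.0091.
Take 2.262 servings of kale: +638.0 mg potassium for $1.58 (total $1.58, still need 0.0 mg).
Greedy by cheapest-per-mg is optimal for a single linear constraint, so the minimum cost is $1.58.

$1.58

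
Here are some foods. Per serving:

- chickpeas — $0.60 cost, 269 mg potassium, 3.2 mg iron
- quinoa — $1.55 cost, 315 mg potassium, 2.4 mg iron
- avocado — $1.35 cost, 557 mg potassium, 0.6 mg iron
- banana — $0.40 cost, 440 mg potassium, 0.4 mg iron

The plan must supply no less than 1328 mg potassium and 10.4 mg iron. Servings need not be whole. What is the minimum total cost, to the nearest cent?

Two binding constraints pin down two serving amounts, so the optimal mix uses at most two foods. The candidates are each food alone (scaled to the tighter of potassium/iron) and each pair with both constraints tight.
chickpeas only: max(1328/269, 10.4/3.2) = 4.937 servings → $2.96.
quinoa only: max(1328/315, 10.4/2.4) = 4.333 servings → $6.72.
avocado only: max(1328/557, 10.4/0.6) = 17.33 servings → $23.40.
banana only: max(1328/440, 10.4/0.4) = 26 servings → $10.40.
chickpeas + quinoa with both tight: 0.245 servings and 4.007 servings → $6.36.
chickpeas + avocado with both tight: 3.082 servings and 0.8957 servings → $3.06.
chickpeas + banana with both tight: 3.11 servings and 1.117 servings → $2.31.
quinoa + avocado with both targets exact would need a negative amount; discard.
quinoa + banana: intersection lies outside the first quadrant.
avocado + banana: the both-tight solution has a negative serving — not a feasible corner.
Cheapest feasible corner: $2.31.

$2.31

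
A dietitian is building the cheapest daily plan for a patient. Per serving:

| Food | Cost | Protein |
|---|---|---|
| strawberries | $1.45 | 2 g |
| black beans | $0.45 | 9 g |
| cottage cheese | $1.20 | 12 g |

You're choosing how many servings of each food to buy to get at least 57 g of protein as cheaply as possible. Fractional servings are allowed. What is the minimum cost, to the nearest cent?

Cost per g of protein: black beans $0.0500, cottage cheese $0.1000, strawberries $0.7250.
With no serving limits, use only black beans: 57 g / 9 g = 6.333 servings × $0.45 = $2.85.

$2.85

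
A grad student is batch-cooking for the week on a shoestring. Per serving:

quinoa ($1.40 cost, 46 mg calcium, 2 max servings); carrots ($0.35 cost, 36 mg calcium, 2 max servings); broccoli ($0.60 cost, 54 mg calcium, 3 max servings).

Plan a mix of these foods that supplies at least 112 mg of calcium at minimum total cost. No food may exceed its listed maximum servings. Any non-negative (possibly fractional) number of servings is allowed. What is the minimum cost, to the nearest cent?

$1.14

Cost per mg of calcium: carrots $0.0097, broccoli $0.0111, quinoa $0.0304.
Take 2 servings of carrots: +72.0 mg calcium for $0.70 (total $0.70, still need 40.0 mg).
Take 0.7407 servings of broccoli: +40.0 mg calcium for $0.44 (total $1.14, still need 0.0 mg).
Filling from the cheapest source first is optimal under one linear minimum: $1.14.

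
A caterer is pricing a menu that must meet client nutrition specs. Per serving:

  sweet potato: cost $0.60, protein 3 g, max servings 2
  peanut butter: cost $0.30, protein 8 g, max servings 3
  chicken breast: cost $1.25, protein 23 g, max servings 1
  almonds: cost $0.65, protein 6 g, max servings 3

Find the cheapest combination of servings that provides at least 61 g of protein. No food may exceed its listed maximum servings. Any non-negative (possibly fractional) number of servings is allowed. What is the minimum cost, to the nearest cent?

$3.67

Cost per g of protein: peanut butter $0.0375, chicken breast $0.0543, almonds $0.1083, sweet potato $0.2000.
Take 3 servings of peanut butter: +24.0 g protein for $0.90 (total $0.90, still need 37.0 g).
Take 1 serving of chicken breast: +23.0 g protein for $1.25 (total $2.15, still need 14.0 g).
Take 2.333 servings of almonds: +14.0 g protein for $1.52 (total $3.67, still need 0.0 g).
Greedy by cheapest-per-g is optimal for a single linear constraint, so the minimum cost is $3.67.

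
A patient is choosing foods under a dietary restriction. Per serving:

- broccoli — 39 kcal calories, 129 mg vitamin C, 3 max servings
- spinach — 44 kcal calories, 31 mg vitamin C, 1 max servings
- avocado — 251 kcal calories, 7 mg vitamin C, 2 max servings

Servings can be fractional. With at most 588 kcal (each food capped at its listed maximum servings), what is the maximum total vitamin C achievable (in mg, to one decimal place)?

429.9 mg

Vitamin C per kcal: broccoli 3.308, spinach 0.7045, avocado 0.02789.
Take 3 servings of broccoli: uses 117 kcal, +387.0 mg vitamin C (running total 387.0 mg).
Take 1 serving of spinach: uses 44 kcal, +31.0 mg vitamin C (running total 418.0 mg).
Take 1.701 servings of avocado: uses 427 kcal, +11.9 mg vitamin C (running total 429.9 mg).
Greedy by best ratio exhausts the calories allowance optimally: 429.9 mg.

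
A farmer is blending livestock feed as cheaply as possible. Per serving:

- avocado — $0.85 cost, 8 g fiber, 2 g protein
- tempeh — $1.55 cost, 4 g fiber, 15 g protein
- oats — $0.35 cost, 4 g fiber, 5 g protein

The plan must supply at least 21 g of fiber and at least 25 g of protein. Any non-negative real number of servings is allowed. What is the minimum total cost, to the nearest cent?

Two binding constraints pin down two serving amounts, so the optimal mix uses at most two foods. The candidates are each food alone (scaled to the tighter of fiber/protein) and each pair with both constraints tight.
avocado only: max(21/8, 25/2) = 12.5 servings → $10.62.
tempeh only: max(21/4, 25/15) = 5.25 servings → $8.14.
oats only: max(21/4, 25/5) = 5.25 servings → $1.84.
avocado + tempeh with both tight: 1.92 servings and 1.411 servings → $3.82.
avocado + oats with both tight: 0.1562 servings and 4.938 servings → $1.86.
tempeh + oats: the both-tight solution has a negative serving — not a feasible corner.
So the least-cost plan costs $1.84.

$1.84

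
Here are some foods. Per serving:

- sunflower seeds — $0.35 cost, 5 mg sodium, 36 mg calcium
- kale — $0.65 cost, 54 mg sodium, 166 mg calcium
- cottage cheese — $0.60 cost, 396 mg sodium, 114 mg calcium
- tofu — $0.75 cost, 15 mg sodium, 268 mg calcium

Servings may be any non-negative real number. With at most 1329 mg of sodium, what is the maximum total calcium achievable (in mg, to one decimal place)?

Calcium per mg sodium: tofu 17.87, sunflower seeds 7.2, kale 3.074, cottage cheese 0.2879.
With no serving limits, spend the whole sodium allowance on tofu: 1329 mg / 15 mg × 268 mg = 23744.8 mg.

23744.8 mg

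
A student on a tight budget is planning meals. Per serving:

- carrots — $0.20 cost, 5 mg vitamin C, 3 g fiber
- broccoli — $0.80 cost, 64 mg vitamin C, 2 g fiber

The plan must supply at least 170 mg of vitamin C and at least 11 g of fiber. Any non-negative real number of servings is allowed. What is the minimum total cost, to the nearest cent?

Minimising a linear cost over {vitamin C ≥ 170, fiber ≥ 11, servings ≥ 0} — the optimum is at a vertex, using one or two foods.
carrots only: max(170/5, 11/3) = 34 servings → $6.80.
broccoli only: max(170/64, 11/2) = 5.5 servings → $4.40.
carrots + broccoli with both tight: 2 servings and 2.5 servings → $2.40.
The minimum over all feasible corners is $2.40.

$2.40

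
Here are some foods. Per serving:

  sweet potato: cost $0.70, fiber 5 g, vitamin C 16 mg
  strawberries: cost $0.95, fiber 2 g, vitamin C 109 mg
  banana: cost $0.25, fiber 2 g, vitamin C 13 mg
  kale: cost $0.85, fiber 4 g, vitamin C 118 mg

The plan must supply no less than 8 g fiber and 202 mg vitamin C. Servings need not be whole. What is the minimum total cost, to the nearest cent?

$1.57

sweet potato only: max(8/5, 202/16) = 12.62 servings → $8.84.
strawberries only: max(8/2, 202/109) = 4 servings → $3.80.
banana only: max(8/2, 202/13) = 15.54 servings → $3.88.
kale only: max(8/4, 202/118) = 2 servings → $1.70.
sweet potato + strawberries with both tight: 0.9123 servings and 1.719 servings → $2.27.
sweet potato + banana: the both-tight solution has a negative serving — not a feasible corner.
sweet potato + kale with both tight: 0.2586 servings and 1.677 servings → $1.61.
strawberries + banana with both tight: 1.562 servings and 2.438 servings → $2.09.
strawberries + kale with both targets exact would need a negative amount; discard.
banana + kale with both tight: 0.7391 servings and 1.63 servings → $1.57.
Cheapest feasible corner: $1.57.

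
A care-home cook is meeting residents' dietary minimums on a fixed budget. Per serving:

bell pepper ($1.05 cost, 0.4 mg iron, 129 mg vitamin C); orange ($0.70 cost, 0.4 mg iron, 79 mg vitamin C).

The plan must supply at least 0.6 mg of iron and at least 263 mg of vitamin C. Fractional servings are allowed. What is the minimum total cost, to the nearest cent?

$2.14

bell pepper only: max(0.6/0.4, 263/129) = 2.039 servings → $2.14.
orange only: max(0.6/0.4, 263/79) = 3.329 servings → $2.33.
bell pepper + orange with both targets exact would need a negative amount; discard.
Cheapest feasible corner: $2.14.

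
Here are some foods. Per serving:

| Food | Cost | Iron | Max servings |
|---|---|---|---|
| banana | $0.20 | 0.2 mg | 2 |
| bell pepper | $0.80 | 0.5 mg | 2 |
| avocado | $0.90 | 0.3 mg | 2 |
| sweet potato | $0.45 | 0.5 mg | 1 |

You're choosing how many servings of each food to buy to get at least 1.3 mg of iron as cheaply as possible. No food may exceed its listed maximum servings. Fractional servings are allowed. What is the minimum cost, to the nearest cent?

$1.49

Cost per mg of iron: sweet potato $0.9000, banana $1.0000, bell pepper $1.6000, avocado $3.0000.
Take 1 serving of sweet potato: +0.5 mg iron for $0.45 (total $0.45, still need 0.8 mg).
Take 2 servings of banana: +0.4 mg iron for $0.40 (total $0.85, still need 0.4 mg).
Take 0.8 servings of bell pepper: +0.4 mg iron for $0.64 (total $1.49, still need 0.0 mg).
Filling from the cheapest source first is optimal under one linear minimum: $1.49.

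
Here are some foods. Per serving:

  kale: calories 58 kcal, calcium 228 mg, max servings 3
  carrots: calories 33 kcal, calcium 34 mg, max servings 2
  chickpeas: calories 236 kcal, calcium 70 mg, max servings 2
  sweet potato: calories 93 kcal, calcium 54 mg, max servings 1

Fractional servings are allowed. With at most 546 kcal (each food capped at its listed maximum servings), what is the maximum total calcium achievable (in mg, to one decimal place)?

Calcium per kcal: kale 3.931, carrots 1.03, sweet potato 0.5806, chickpeas 0.2966.
Take 3 servings of kale: uses 174 kcal, +684.0 mg calcium (running total 684.0 mg).
Take 2 servings of carrots: uses 66 kcal, +68.0 mg calcium (running total 752.0 mg).
Take 1 serving of sweet potato: uses 93 kcal, +54.0 mg calcium (running total 806.0 mg).
Take 0.9025 servings of chickpeas: uses 213 kcal, +63.2 mg calcium (running total 869.2 mg).
Filling greedily by calcium-per-kcal is optimal for one linear limit, giving 869.2 mg.

869.2 mg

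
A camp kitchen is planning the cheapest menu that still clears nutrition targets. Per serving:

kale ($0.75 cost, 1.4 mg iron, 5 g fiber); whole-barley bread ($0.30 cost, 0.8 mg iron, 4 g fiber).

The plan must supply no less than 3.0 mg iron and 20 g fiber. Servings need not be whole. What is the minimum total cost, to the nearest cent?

An LP optimum is at a vertex; with two nutrient constraints at most two foods are used. Check each candidate.
kale only: max(3.0/1.4, 20/5) = 4 servings → $3.00.
whole-barley bread only: max(3.0/0.8, 20/4) = 5 servings → $1.50.
kale + whole-barley bread: the both-tight solution has a negative serving — not a feasible corner.
So the least-cost plan costs $1.50.

$1.50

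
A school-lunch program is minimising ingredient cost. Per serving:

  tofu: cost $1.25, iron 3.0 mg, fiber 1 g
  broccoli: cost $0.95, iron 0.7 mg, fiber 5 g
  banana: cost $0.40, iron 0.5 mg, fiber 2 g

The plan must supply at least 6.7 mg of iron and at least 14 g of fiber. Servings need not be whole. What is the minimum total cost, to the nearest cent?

Compare the cost at each extreme point of the feasible region.
tofu only: max(6.7/3.0, 14/1) = 14 servings → $17.50.
broccoli only: max(6.7/0.7, 14/5) = 9.571 servings → $9.09.
banana only: max(6.7/0.5, 14/2) = 13.4 servings → $5.36.
tofu + broccoli with both tight: 1.657 servings and 2.469 servings → $4.42.
tofu + banana with both tight: 1.164 servings and 6.418 servings → $4.02.
broccoli + banana: the both-tight solution has a negative serving — not a feasible corner.
So the least-cost plan costs $4.02.

$4.02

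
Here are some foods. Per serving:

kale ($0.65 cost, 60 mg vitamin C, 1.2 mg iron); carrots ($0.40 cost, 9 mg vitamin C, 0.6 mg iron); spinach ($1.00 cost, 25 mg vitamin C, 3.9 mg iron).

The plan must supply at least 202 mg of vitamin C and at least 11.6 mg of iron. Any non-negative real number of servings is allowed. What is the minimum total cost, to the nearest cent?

$3.81

For a min-cost LP with two ≥-constraints, a basic feasible solution has at most two positive variables.
kale only: max(202/60, 11.6/1.2) = 9.667 servings → $6.28.
carrots only: max(202/9, 11.6/0.6) = 22.44 servings → $8.98.
spinach only: max(202/25, 11.6/3.9) = 8.08 servings → $8.08.
kale + carrots with both tight: 0.6667 servings and 18 servings → $7.63.
kale + spinach with both tight: 2.44 servings and 2.224 servings → $3.81.
carrots + spinach: the both-tight solution has a negative serving — not a feasible corner.
The minimum over all feasible corners is $3.81.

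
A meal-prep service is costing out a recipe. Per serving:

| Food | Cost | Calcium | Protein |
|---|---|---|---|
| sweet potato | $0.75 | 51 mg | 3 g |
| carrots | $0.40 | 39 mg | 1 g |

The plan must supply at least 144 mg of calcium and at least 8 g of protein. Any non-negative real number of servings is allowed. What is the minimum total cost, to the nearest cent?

At the optimum either one food covers both requirements or two foods hit both targets exactly; no other combination can be cheaper.
sweet potato only: max(144/51, 8/3) = 2.824 servings → $2.12.
carrots only: max(144/39, 8/1) = 8 servings → $3.20.
sweet potato + carrots with both tight: 2.545 servings and 0.3636 servings → $2.05.
Cheapest feasible corner: $2.05.

$2.05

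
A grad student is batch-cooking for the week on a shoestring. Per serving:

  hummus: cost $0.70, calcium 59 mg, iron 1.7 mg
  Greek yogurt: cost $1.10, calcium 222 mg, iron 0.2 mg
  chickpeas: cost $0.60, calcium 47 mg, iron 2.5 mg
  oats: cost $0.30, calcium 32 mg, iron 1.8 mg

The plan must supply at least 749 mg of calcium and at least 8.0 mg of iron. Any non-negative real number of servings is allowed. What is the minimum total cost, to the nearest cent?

$4.30

For a min-cost LP with two ≥-constraints, a basic feasible solution has at most two positive variables.
hummus only: max(749/59, 8.0/1.7) = 12.69 servings → $8.89.
Greek yogurt only: max(749/222, 8.0/0.2) = 40 servings → $44.00.
chickpeas only: max(749/47, 8.0/2.5) = 15.94 servings → $9.56.
oats only: max(749/32, 8.0/1.8) = 23.41 servings → $7.02.
hummus + Greek yogurt with both tight: 4.448 servings and 2.192 servings → $5.52.
hummus + chickpeas: intersection lies outside the first quadrant.
hummus + oats with both targets exact would need a negative amount; discard.
Greek yogurt + chickpeas with both tight: 2.743 servings and 2.981 servings → $4.81.
Greek yogurt + oats with both tight: 2.778 servings and 4.136 servings → $4.30.
chickpeas + oats: the both-tight solution has a negative serving — not a feasible corner.
Cheapest feasible corner: $4.30.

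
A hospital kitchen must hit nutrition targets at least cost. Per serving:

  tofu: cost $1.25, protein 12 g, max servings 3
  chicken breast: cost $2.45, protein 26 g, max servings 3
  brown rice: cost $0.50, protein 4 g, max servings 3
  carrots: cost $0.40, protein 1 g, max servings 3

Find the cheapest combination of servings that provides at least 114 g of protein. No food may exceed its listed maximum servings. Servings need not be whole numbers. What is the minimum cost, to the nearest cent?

Cost per g of protein: chicken breast $0.0942, tofu $0.1042, brown rice $0.1250, carrots $0.4000.
Take 3 servings of chicken breast: +78.0 g protein for $7.35 (total $7.35, still need 36.0 g).
Take 3 servings of tofu: +36.0 g protein for $3.75 (total $11.10, still need 0.0 g).
Greedy by cheapest-per-g is optimal for a single linear constraint, so the minimum cost is $11.10.

$11.10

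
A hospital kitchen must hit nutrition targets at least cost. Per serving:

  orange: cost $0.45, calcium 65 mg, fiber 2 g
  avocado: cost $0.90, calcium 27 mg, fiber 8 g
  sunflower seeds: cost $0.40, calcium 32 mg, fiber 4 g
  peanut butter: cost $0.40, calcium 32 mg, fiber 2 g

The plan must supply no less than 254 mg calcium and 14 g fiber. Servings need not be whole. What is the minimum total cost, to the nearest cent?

With two linear requirements the optimum uses one or two foods; enumerate the corners.
orange only: max(254/65, 14/2) = 7 servings → $3.15.
avocado only: max(254/27, 14/8) = 9.407 servings → $8.47.
sunflower seeds only: max(254/32, 14/4) = 7.938 servings → $3.17.
peanut butter only: max(254/32, 14/2) = 7.938 servings → $3.17.
orange + avocado with both tight: 3.549 servings and 0.8627 servings → $2.37.
orange + sunflower seeds with both tight: 2.898 servings and 2.051 servings → $2.12.
orange + peanut butter with both tight: 0.9091 servings and 6.091 servings → $2.85.
avocado + sunflower seeds with both targets exact would need a negative amount; discard.
avocado + peanut butter: intersection lies outside the first quadrant.
sunflower seeds + peanut butter: intersection lies outside the first quadrant.
The minimum over all feasible corners is $2.12.

$2.12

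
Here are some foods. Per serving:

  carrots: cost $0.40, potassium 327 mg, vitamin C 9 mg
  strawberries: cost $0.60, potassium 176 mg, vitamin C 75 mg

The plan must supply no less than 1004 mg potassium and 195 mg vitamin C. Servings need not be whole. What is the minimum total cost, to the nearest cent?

$2.15

With two linear requirements the optimum uses one or two foods; enumerate the corners.
carrots only: max(1004/327, 195/9) = 21.67 servings → $8.67.
strawberries only: max(1004/176, 195/75) = 5.705 servings → $3.42.
carrots + strawberries with both tight: 1.786 servings and 2.386 servings → $2.15.
The minimum over all feasible corners is $2.15.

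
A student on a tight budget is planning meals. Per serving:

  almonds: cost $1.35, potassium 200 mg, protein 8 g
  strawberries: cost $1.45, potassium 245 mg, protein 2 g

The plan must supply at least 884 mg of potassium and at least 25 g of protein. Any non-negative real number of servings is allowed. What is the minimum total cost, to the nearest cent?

Minimising a linear cost over {potassium ≥ 884, protein ≥ 25, servings ≥ 0} — the optimum is at a vertex, using one or two foods.
almonds only: max(884/200, 25/8) = 4.42 servings → $5.97.
strawberries only: max(884/245, 25/2) = 12.5 servings → $18.12.
almonds + strawberries with both tight: 2.793 servings and 1.328 servings → $5.70.
Cheapest feasible corner: $5.70.

$5.70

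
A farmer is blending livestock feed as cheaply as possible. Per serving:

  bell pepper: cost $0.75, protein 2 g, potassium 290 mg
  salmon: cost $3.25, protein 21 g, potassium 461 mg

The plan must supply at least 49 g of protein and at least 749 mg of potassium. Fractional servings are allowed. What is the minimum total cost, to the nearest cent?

$7.58

bell pepper only: max(49/2, 749/290) = 24.5 servings → $18.38.
salmon only: max(49/21, 749/461) = 2.333 servings → $7.58.
bell pepper + salmon with both targets exact would need a negative amount; discard.
So the least-cost plan costs $7.58.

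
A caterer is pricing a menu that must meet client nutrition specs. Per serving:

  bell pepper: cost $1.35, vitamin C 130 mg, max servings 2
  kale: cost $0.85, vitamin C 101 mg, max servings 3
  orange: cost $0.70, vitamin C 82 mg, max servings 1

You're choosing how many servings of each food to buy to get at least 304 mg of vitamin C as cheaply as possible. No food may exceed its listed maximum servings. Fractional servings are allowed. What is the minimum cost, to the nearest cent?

Cost per mg of vitamin C: kale $0.0084, orange $0.0085, bell pepper $0.0104.
Take 3 servings of kale: +303.0 mg vitamin C for $2.55 (total $2.55, still need 1.0 mg).
Take 0.0122 servings of orange: +1.0 mg vitamin C for $0.01 (total $2.56, still need 0.0 mg).
Greedy by cheapest-per-mg is optimal for a single linear constraint, so the minimum cost is $2.56.

$2.56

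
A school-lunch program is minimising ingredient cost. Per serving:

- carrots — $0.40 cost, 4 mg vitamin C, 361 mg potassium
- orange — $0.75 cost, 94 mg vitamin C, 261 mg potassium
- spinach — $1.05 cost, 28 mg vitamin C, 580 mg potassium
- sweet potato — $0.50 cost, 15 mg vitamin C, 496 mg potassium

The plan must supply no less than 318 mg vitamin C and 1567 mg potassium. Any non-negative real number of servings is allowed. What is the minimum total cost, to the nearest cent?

$3.11

With two linear requirements the optimum uses one or two foods; enumerate the corners.
carrots only: max(318/4, 1567/361) = 79.5 servings → $31.80.
orange only: max(318/94, 1567/261) = 6.004 servings → $4.50.
spinach only: max(318/28, 1567/580) = 11.36 servings → $11.93.
sweet potato only: max(318/15, 1567/496) = 21.2 servings → $10.60.
carrots + orange with both tight: 1.955 servings and 3.3 servings → $3.26.
carrots + spinach with both targets exact would need a negative amount; discard.
carrots + sweet potato: the both-tight solution has a negative serving — not a feasible corner.
orange + spinach with both tight: 2.977 servings and 1.362 servings → $3.66.
orange + sweet potato with both tight: 3.143 servings and 1.506 servings → $3.11.
spinach + sweet potato with both targets exact would need a negative amount; discard.
The minimum over all feasible corners is $3.11.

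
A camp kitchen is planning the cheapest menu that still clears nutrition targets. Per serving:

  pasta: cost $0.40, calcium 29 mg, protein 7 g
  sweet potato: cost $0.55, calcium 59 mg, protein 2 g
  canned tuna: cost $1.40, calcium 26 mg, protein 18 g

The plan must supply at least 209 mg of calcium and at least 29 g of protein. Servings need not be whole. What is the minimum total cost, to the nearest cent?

$2.42

A basic optimal solution has at most two foods positive. Try each food alone and each pair with both targets met exactly.
pasta only: max(209/29, 29/7) = 7.207 servings → $2.88.
sweet potato only: max(209/59, 29/2) = 14.5 servings → $7.97.
canned tuna only: max(209/26, 29/18) = 8.038 servings → $11.25.
pasta + sweet potato with both tight: 3.642 servings and 1.752 servings → $2.42.
pasta + canned tuna: intersection lies outside the first quadrant.
sweet potato + canned tuna with both tight: 2.978 servings and 1.28 servings → $3.43.
Cheapest feasible corner: $2.42.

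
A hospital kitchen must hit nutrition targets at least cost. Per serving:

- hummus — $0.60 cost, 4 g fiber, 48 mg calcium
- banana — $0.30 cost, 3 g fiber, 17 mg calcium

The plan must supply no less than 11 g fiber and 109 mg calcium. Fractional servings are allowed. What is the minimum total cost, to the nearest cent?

$1.47

For a min-cost LP with two ≥-constraints, a basic feasible solution has at most two positive variables.
hummus only: max(11/4, 109/48) = 2.75 servings → $1.65.
banana only: max(11/3, 109/17) = 6.412 servings → $1.92.
hummus + banana with both tight: 1.842 servings and 1.211 servings → $1.47.
So the least-cost plan costs $1.47.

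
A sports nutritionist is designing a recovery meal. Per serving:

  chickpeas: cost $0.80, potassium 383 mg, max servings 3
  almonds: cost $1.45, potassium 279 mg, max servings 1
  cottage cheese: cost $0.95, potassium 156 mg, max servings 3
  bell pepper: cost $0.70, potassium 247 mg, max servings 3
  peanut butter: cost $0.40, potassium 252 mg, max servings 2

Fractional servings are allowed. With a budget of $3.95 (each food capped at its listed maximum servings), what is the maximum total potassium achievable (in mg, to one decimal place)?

Potassium per dollar: peanut butter 630, chickpeas 478.8, bell pepper 352.9, almonds 192.4, cottage cheese 164.2.
Take 2 servings of peanut butter: spends $0.80, +504.0 mg potassium (running total 504.0 mg).
Take 3 servings of chickpeas: spends $2.40, +1149.0 mg potassium (running total 1653.0 mg).
Take 1.071 servings of bell pepper: spends $0.75, +264.6 mg potassium (running total 1917.6 mg).
Greedy by best ratio exhausts the cost allowance optimally: 1917.6 mg.

1917.6 mg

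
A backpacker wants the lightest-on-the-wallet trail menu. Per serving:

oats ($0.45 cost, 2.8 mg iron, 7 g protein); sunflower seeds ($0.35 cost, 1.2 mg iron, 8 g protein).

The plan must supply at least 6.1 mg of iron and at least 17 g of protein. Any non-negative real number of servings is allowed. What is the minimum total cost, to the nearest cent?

$1.04

Compare the cost at each extreme point of the feasible region.
oats only: max(6.1/2.8, 17/7) = 2.429 servings → $1.09.
sunflower seeds only: max(6.1/1.2, 17/8) = 5.083 servings → $1.78.
oats + sunflower seeds with both tight: 2.029 servings and 0.35 servings → $1.04.
Cheapest feasible corner: $1.04.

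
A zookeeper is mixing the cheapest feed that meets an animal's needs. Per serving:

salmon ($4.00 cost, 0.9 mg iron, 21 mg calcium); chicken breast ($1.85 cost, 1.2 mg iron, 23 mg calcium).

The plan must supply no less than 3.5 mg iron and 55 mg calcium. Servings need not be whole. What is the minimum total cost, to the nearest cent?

For a min-cost LP with two ≥-constraints, a basic feasible solution has at most two positive variables.
salmon only: max(3.5/0.9, 55/21) = 3.889 servings → $15.56.
chicken breast only: max(3.5/1.2, 55/23) = 2.917 servings → $5.40.
salmon + chicken breast: intersection lies outside the first quadrant.
So the least-cost plan costs $5.40.

$5.40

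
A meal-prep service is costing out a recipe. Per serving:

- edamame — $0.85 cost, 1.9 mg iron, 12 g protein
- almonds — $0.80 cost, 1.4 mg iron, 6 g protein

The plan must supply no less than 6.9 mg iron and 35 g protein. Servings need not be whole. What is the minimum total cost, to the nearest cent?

edamame only: max(6.9/1.9, 35/12) = 3.632 servings → $3.09.
almonds only: max(6.9/1.4, 35/6) = 5.833 servings → $4.67.
edamame + almonds with both tight: 1.407 servings and 3.019 servings → $3.61.
The minimum over all feasible corners is $3.09.

$3.09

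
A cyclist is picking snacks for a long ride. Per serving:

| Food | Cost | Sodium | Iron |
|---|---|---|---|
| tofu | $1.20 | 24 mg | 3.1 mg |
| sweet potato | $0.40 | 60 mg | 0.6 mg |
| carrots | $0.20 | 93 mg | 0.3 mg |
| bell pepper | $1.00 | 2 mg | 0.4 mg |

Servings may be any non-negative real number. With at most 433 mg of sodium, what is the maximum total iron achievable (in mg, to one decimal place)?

86.6 mg

Iron per mg sodium: bell pepper 0.2, tofu 0.1292, sweet potato 0.01, carrots 0.003226.
With no serving limits, spend the whole sodium allowance on bell pepper: 433 mg / 2 mg × 0.4 mg = 86.6 mg.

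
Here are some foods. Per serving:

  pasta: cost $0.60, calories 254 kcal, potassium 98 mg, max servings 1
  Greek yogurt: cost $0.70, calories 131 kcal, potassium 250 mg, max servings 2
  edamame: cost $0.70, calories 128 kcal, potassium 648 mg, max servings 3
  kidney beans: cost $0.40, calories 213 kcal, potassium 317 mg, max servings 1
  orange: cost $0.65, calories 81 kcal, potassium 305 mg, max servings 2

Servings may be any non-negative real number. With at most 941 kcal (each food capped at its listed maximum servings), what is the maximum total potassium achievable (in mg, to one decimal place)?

3251.9 mg

Potassium per kcal: edamame 5.062, orange 3.765, Greek yogurt 1.908, kidney beans 1.488, pasta 0.3858.
Take 3 servings of edamame: uses 384 kcal, +1944.0 mg potassium (running total 1944.0 mg).
Take 2 servings of orange: uses 162 kcal, +610.0 mg potassium (running total 2554.0 mg).
Take 2 servings of Greek yogurt: uses 262 kcal, +500.0 mg potassium (running total 3054.0 mg).
Take 0.6244 servings of kidney beans: uses 133 kcal, +197.9 mg potassium (running total 3251.9 mg).
Greedy by best ratio exhausts the calories allowance optimally: 3251.9 mg.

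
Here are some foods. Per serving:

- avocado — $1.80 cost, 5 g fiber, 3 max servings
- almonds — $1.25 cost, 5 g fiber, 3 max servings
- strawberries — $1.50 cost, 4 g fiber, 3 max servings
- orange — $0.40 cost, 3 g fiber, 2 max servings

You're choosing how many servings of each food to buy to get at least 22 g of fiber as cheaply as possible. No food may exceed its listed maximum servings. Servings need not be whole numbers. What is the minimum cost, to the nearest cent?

Cost per g of fiber: orange $0.1333, almonds $0.2500, avocado $0.3600, strawberries $0.3750.
Take 2 servings of orange: +6.0 g fiber for $0.80 (total $0.80, still need 16.0 g).
Take 3 servings of almonds: +15.0 g fiber for $3.75 (total $4.55, still need 1.0 g).
Take 0.2 servings of avocado: +1.0 g fiber for $0.36 (total $4.91, still need 0.0 g).
Greedy by cheapest-per-g is optimal for a single linear constraint, so the minimum cost is $4.91.

$4.91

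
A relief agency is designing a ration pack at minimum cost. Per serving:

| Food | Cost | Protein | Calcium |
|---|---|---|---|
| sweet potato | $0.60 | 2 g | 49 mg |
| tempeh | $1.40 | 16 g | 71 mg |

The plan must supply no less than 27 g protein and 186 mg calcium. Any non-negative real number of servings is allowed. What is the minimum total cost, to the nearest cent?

$3.06

This is a tiny linear program; its minimum lies at a vertex of the feasible set. List the vertices and price them.
sweet potato only: max(27/2, 186/49) = 13.5 servings → $8.10.
tempeh only: max(27/16, 186/71) = 2.62 servings → $3.67.
sweet potato + tempeh with both tight: 1.65 servings and 1.481 servings → $3.06.
The minimum over all feasible corners is $3.06.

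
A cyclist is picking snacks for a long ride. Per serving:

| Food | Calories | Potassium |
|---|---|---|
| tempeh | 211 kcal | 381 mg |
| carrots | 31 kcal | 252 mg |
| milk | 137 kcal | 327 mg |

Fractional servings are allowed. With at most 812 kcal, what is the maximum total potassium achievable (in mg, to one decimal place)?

6600.8 mg

Potassium per kcal: carrots 8.129, milk 2.387, tempeh 1.806.
With no serving limits, spend the whole calories allowance on carrots: 812 kcal / 31 kcal × 252 mg = 6600.8 mg.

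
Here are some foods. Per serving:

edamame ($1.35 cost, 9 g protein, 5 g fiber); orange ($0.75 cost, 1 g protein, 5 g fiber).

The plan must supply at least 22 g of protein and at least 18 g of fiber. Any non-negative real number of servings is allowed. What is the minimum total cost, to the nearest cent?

This is a tiny linear program; its minimum lies at a vertex of the feasible set. List the vertices and price them.
edamame only: max(22/9, 18/5) = 3.6 servings → $4.86.
orange only: max(22/1, 18/5) = 22 servings → $16.50.
edamame + orange with both tight: 2.3 servings and 1.3 servings → $4.08.
The minimum over all feasible corners is $4.08.

$4.08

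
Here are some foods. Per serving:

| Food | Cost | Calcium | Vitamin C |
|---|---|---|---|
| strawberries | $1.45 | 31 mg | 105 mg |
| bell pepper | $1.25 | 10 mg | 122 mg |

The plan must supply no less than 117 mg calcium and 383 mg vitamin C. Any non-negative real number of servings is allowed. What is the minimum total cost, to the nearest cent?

$5.47

Compare the cost at each extreme point of the feasible region.
strawberries only: max(117/31, 383/105) = 3.774 servings → $5.47.
bell pepper only: max(117/10, 383/122) = 11.7 servings → $14.62.
strawberries + bell pepper: the both-tight solution has a negative serving — not a feasible corner.
Cheapest feasible corner: $5.47.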